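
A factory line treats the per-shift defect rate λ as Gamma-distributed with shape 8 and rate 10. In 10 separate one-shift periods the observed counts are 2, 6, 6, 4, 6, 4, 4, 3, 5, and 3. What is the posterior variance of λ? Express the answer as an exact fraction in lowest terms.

51/400

Total count: 2 + 6 + 6 + 4 + 6 + 4 + 4 + 3 + 5 + 3 = 43.
Total exposure: 10 shifts.
Conjugate update: add total count to the shape and total exposure to the rate, giving Gamma(51, 20).
Posterior variance = α'/β'² = 51/400.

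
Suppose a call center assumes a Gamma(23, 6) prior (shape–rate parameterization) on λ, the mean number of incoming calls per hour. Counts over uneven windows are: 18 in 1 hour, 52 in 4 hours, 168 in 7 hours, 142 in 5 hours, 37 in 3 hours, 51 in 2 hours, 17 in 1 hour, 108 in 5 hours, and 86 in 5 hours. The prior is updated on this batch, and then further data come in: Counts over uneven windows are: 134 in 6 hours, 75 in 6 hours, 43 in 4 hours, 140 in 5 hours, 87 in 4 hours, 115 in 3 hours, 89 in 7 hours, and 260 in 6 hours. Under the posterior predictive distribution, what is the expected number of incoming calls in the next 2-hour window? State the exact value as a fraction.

329/8

Total count: 18 + 52 + 168 + 142 + 37 + 51 + 17 + 108 + 86 = 679.
Total exposure: 1 + 4 + 7 + 5 + 3 + 2 + 1 + 5 + 5 = 33 hours.
After the first batch: Gamma(23 + 679, 6 + 33) = Gamma(702, 39).
Total count: 134 + 75 + 43 + 140 + 87 + 115 + 89 + 260 = 943.
Total exposure: 6 + 6 + 4 + 5 + 4 + 3 + 7 + 6 = 41 hours.
After the second batch: Gamma(702 + 943, 39 + 41) = Gamma(1645, 80).
Predictive mean over a 2-hour window = T·E[λ|data] = 2·1645/80 = 329/8.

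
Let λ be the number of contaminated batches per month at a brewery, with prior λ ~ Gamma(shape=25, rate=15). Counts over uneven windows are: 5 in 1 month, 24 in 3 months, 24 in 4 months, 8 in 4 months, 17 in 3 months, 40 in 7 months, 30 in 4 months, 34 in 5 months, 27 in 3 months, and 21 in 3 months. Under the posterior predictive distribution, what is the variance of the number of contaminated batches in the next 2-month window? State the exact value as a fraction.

6885/676

Total count: 5 + 24 + 24 + 8 + 17 + 40 + 30 + 34 + 27 + 21 = 230.
Total exposure: 1 + 3 + 4 + 4 + 3 + 7 + 4 + 5 + 3 + 3 = 37 months.
Conjugate update: add total count to the shape and total exposure to the rate, giving Gamma(255, 52).
The posterior predictive for a window of length T is Negative Binomial with variance T·α'·(β'+T)/β'² = 2·255·54/2704 = 6885/676.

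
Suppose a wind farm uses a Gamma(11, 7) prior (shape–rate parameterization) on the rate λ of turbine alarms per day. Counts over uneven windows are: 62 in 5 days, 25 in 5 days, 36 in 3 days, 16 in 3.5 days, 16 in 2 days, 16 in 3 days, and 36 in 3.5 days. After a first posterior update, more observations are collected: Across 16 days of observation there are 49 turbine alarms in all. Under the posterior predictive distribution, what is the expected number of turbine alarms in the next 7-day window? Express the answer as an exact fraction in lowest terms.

623/16

Total count: 62 + 25 + 36 + 16 + 16 + 16 + 36 = 207.
Total exposure: 5 + 5 + 3 + 3.5 + 2 + 3 + 3.5 = 25 days.
After the first batch: Gamma(11 + 207, 7 + 25) = Gamma(218, 32).
Total count 49 over total exposure 16 days.
After the second batch: Gamma(218 + 49, 32 + 16) = Gamma(267, 48).
Predictive mean over a 7-day window = T·E[λ|data] = 7·267/48 = 623/16.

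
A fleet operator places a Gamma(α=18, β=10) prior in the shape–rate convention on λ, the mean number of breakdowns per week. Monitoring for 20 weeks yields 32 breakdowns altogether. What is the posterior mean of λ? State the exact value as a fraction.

5/3

Total count 32 over total exposure 20 weeks.
Conjugate update: add total count to the shape and total exposure to the rate, giving Gamma(50, 30).
Posterior mean = α'/β' = 50/30 = 5/3.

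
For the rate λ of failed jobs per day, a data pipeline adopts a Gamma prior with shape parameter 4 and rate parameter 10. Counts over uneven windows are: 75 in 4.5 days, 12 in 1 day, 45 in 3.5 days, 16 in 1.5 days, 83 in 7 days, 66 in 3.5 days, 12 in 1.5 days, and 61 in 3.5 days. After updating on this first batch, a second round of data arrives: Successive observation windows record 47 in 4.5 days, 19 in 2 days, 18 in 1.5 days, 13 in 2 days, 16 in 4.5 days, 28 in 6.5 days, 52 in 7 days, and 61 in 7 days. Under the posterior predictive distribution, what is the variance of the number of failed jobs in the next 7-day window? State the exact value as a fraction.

342888/5041

Total count: 75 + 12 + 45 + 16 + 83 + 66 + 12 + 61 = 370.
Total exposure: 4.5 + 1 + 3.5 + 1.5 + 7 + 3.5 + 1.5 + 3.5 = 26 days.
After the first batch: Gamma(4 + 370, 10 + 26) = Gamma(374, 36).
Total count: 47 + 19 + 18 + 13 + 16 + 28 + 52 + 61 = 254.
Total exposure: 4.5 + 2 + 1.5 + 2 + 4.5 + 6.5 + 7 + 7 = 35 days.
After the second batch: Gamma(374 + 254, 36 + 35) = Gamma(628, 71).
The posterior predictive for a window of length T is Negative Binomial with variance T·α'·(β'+T)/β'² = 7·628·78/5041 = 342888/5041.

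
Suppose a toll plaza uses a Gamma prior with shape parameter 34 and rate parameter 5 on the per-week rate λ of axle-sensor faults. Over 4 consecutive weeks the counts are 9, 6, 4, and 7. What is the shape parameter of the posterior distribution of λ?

60

Total count: 9 + 6 + 4 + 7 = 26.
Total exposure: 4 weeks.
By Gamma–Poisson conjugacy, the posterior is Gamma(α + Σx, β + Σt) = Gamma(34 + 26, 5 + 4) = Gamma(60, 9).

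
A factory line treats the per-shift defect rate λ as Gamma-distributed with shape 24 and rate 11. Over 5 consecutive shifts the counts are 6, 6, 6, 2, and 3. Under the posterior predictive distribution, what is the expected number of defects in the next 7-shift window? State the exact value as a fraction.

Total count: 6 + 6 + 6 + 2 + 3 = 23.
Total exposure: 5 shifts.
By Gamma–Poisson conjugacy, the posterior is Gamma(α + Σx, β + Σt) = Gamma(24 + 23, 11 + 5) = Gamma(47, 16).
Predictive mean over a 7-shift window = T·E[λ|data] = 7·47/16 = 329/16.

329/16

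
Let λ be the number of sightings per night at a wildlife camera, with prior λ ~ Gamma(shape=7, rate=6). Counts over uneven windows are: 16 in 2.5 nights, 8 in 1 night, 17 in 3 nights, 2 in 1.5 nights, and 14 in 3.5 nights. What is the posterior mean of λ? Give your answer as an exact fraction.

Total count: 16 + 8 + 17 + 2 + 14 = 57.
Total exposure: 2.5 + 1 + 3 + 1.5 + 3.5 = 11.5 nights.
Posterior: α' = 7 + 57 = 64, β' = 6 + 11.5 = 35/2.
Posterior mean = α'/β' = 64/(35/2) = 128/35.

128/35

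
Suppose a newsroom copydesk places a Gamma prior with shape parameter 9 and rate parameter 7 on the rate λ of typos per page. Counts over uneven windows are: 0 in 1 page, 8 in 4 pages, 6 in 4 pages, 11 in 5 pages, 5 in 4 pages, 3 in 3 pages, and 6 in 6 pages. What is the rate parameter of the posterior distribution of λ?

34

Total count: 0 + 8 + 6 + 11 + 5 + 3 + 6 = 39.
Total exposure: 1 + 4 + 4 + 5 + 4 + 3 + 6 = 27 pages.
Posterior: α' = 9 + 39 = 48, β' = 7 + 27 = 34.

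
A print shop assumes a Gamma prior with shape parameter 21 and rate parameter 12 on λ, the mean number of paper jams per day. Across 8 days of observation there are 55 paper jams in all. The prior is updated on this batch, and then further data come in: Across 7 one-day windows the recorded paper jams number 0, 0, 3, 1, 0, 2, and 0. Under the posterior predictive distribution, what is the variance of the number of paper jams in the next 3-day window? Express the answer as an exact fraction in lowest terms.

Total count 55 over total exposure 8 days.
After the first batch: Gamma(21 + 55, 12 + 8) = Gamma(76, 20).
Total count: 0 + 0 + 3 + 1 + 0 + 2 + 0 = 6.
Total exposure: 7 days.
After the second batch: Gamma(76 + 6, 20 + 7) = Gamma(82, 27).
The posterior predictive for a window of length T is Negative Binomial with variance T·α'·(β'+T)/β'² = 3·82·30/729 = 820/81.

820/81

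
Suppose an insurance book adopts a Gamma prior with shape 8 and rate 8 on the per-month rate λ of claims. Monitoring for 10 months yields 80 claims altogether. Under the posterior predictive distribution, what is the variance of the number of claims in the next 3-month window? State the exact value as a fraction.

Total count 80 over total exposure 10 months.
Posterior: α' = 8 + 80 = 88, β' = 8 + 10 = 18.
The posterior predictive for a window of length T is Negative Binomial with variance T·α'·(β'+T)/β'² = 3·88·21/324 = 154/9.

154/9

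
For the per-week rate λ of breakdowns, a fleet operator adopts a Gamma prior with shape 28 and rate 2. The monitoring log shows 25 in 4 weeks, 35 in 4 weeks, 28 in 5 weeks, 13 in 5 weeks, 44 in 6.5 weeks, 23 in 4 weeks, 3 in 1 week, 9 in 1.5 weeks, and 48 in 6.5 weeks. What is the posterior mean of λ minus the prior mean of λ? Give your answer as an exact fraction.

Total count: 25 + 35 + 28 + 13 + 44 + 23 + 3 + 9 + 48 = 228.
Total exposure: 4 + 4 + 5 + 5 + 6.5 + 4 + 1 + 1.5 + 6.5 = 37.5 weeks.
Conjugate update: add total count to the shape and total exposure to the rate, giving Gamma(256, 79/2).
Posterior mean = 256/(79/2) = 512/79; prior mean = 28/2 = 14. Difference = 512/79 − 14 = -594/79.

-594/79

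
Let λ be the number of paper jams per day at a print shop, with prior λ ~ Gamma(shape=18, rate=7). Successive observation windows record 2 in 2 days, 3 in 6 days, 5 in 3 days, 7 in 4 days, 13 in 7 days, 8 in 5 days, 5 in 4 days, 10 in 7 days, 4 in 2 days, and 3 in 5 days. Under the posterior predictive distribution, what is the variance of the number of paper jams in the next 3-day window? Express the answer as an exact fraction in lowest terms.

495/104

Total count: 2 + 3 + 5 + 7 + 13 + 8 + 5 + 10 + 4 + 3 = 60.
Total exposure: 2 + 6 + 3 + 4 + 7 + 5 + 4 + 7 + 2 + 5 = 45 days.
By Gamma–Poisson conjugacy, the posterior is Gamma(α + Σx, β + Σt) = Gamma(18 + 60, 7 + 45) = Gamma(78, 52).
The posterior predictive for a window of length T is Negative Binomial with variance T·α'·(β'+T)/β'² = 3·78·55/2704 = 495/104.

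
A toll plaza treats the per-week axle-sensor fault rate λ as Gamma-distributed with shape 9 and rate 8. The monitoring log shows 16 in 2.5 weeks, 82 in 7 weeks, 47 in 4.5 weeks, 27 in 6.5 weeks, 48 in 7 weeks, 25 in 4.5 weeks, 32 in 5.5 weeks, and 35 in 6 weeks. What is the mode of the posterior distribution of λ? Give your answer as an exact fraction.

Total count: 16 + 82 + 47 + 27 + 48 + 25 + 32 + 35 = 312.
Total exposure: 2.5 + 7 + 4.5 + 6.5 + 7 + 4.5 + 5.5 + 6 = 43.5 weeks.
Posterior: α' = 9 + 312 = 321, β' = 8 + 43.5 = 103/2.
Posterior mode = (α'−1)/β' = 320/(103/2) = 640/103.

640/103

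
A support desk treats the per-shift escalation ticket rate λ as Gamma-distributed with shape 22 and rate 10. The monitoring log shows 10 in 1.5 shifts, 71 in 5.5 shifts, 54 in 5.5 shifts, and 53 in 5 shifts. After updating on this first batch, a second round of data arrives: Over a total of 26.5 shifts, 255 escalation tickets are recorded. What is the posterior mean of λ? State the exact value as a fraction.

155/18

Total count: 10 + 71 + 54 + 53 = 188.
Total exposure: 1.5 + 5.5 + 5.5 + 5 = 17.5 shifts.
After the first batch: Gamma(22 + 188, 10 + 17.5) = Gamma(210, 55/2).
Total count 255 over total exposure 26.5 shifts.
After the second batch: Gamma(210 + 255, 55/2 + 26.5) = Gamma(465, 54).
Posterior mean = α'/β' = 465/54 = 155/18.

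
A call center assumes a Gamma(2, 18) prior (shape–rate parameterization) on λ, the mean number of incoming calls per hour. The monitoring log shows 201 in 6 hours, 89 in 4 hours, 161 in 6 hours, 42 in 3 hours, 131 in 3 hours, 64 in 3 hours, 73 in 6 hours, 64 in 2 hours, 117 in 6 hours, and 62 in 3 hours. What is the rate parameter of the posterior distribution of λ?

Total count: 201 + 89 + 161 + 42 + 131 + 64 + 73 + 64 + 117 + 62 = 1004.
Total exposure: 6 + 4 + 6 + 3 + 3 + 3 + 6 + 2 + 6 + 3 = 42 hours.
By Gamma–Poisson conjugacy, the posterior is Gamma(α + Σx, β + Σt) = Gamma(2 + 1004, 18 + 42) = Gamma(1006, 60).

60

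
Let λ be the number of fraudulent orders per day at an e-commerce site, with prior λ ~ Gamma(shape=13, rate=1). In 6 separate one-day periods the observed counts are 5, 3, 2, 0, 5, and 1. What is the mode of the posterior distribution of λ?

Total count: 5 + 3 + 2 + 0 + 5 + 1 = 16.
Total exposure: 6 days.
By Gamma–Poisson conjugacy, the posterior is Gamma(α + Σx, β + Σt) = Gamma(13 + 16, 1 + 6) = Gamma(29, 7).
Posterior mode = (α'−1)/β' = 28/7 = 4.

4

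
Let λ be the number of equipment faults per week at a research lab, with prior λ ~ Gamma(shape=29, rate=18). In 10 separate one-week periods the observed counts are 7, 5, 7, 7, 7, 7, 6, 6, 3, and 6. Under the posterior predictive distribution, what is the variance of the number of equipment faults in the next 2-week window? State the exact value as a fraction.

Total count: 7 + 5 + 7 + 7 + 7 + 7 + 6 + 6 + 3 + 6 = 61.
Total exposure: 10 weeks.
Conjugate update: add total count to the shape and total exposure to the rate, giving Gamma(90, 28).
The posterior predictive for a window of length T is Negative Binomial with variance T·α'·(β'+T)/β'² = 2·90·30/784 = 675/98.

675/98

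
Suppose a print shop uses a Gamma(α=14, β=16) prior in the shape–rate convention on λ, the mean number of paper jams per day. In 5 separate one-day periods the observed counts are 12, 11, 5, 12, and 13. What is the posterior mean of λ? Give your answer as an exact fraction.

Total count: 12 + 11 + 5 + 12 + 13 = 53.
Total exposure: 5 days.
Conjugate update: add total count to the shape and total exposure to the rate, giving Gamma(67, 21).
Posterior mean = α'/β' = 67/21.

67/21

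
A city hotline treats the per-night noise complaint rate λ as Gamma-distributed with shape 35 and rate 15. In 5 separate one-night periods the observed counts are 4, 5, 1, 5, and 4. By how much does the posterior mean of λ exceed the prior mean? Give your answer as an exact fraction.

Total count: 4 + 5 + 1 + 5 + 4 = 19.
Total exposure: 5 nights.
Gamma(α, β) with Poisson data over total exposure Σt gives posterior Gamma(α+Σx, β+Σt) = Gamma(54, 20).
Posterior mean = 54/20 = 27/10; prior mean = 35/15 = 7/3. Difference = 27/10 − 7/3 = 11/30.

11/30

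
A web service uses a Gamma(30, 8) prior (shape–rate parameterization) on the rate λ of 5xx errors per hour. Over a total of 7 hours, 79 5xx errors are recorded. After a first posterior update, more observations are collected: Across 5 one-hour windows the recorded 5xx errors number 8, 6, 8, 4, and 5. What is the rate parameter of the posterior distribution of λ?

20

Total count 79 over total exposure 7 hours.
After the first batch: Gamma(30 + 79, 8 + 7) = Gamma(109, 15).
Total count: 8 + 6 + 8 + 4 + 5 = 31.
Total exposure: 5 hours.
After the second batch: Gamma(109 + 31, 15 + 5) = Gamma(140, 20).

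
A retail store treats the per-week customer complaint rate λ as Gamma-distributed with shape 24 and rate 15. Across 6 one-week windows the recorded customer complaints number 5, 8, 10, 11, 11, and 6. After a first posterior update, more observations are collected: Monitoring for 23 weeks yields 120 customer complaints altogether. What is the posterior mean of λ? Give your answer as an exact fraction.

195/44

Total count: 5 + 8 + 10 + 11 + 11 + 6 = 51.
Total exposure: 6 weeks.
After the first batch: Gamma(24 + 51, 15 + 6) = Gamma(75, 21).
Total count 120 over total exposure 23 weeks.
After the second batch: Gamma(75 + 120, 21 + 23) = Gamma(195, 44).
Posterior mean = α'/β' = 195/44.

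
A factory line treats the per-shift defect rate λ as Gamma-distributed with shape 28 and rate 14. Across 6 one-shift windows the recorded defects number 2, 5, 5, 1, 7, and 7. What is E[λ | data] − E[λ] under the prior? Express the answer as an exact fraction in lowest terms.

3/4

Total count: 2 + 5 + 5 + 1 + 7 + 7 = 27.
Total exposure: 6 shifts.
Gamma(α, β) with Poisson data over total exposure Σt gives posterior Gamma(α+Σx, β+Σt) = Gamma(55, 20).
Posterior mean = 55/20 = 11/4; prior mean = 28/14 = 2. Difference = 11/4 − 2 = 3/4.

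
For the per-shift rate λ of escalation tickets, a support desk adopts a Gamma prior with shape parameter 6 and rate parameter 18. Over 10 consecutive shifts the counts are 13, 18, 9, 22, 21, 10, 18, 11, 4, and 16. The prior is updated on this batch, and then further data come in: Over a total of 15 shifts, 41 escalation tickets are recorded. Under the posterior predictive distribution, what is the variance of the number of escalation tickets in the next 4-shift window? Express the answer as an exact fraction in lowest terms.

35532/1849

Total count: 13 + 18 + 9 + 22 + 21 + 10 + 18 + 11 + 4 + 16 = 142.
Total exposure: 10 shifts.
After the first batch: Gamma(6 + 142, 18 + 10) = Gamma(148, 28).
Total count 41 over total exposure 15 shifts.
After the second batch: Gamma(148 + 41, 28 + 15) = Gamma(189, 43).
The posterior predictive for a window of length T is Negative Binomial with variance T·α'·(β'+T)/β'² = 4·189·47/1849 = 35532/1849.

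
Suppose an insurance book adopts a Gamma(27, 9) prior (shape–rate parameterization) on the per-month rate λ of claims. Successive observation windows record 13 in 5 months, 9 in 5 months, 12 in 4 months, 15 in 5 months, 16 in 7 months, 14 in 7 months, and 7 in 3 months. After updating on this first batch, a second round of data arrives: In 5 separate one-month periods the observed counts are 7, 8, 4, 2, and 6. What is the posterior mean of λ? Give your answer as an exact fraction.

14/5

Total count: 13 + 9 + 12 + 15 + 16 + 14 + 7 = 86.
Total exposure: 5 + 5 + 4 + 5 + 7 + 7 + 3 = 36 months.
After the first batch: Gamma(27 + 86, 9 + 36) = Gamma(113, 45).
Total count: 7 + 8 + 4 + 2 + 6 = 27.
Total exposure: 5 months.
After the second batch: Gamma(113 + 27, 45 + 5) = Gamma(140, 50).
Posterior mean = α'/β' = 140/50 = 14/5.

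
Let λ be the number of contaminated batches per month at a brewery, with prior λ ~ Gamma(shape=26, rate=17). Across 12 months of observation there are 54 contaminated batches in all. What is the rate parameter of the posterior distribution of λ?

Total count 54 over total exposure 12 months.
Conjugate update: add total count to the shape and total exposure to the rate, giving Gamma(80, 29).

29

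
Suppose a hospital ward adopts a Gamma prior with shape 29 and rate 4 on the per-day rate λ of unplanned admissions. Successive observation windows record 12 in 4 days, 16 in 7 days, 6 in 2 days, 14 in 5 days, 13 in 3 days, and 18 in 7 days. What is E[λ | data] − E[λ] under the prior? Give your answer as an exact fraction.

Total count: 12 + 16 + 6 + 14 + 13 + 18 = 79.
Total exposure: 4 + 7 + 2 + 5 + 3 + 7 = 28 days.
Posterior: α' = 29 + 79 = 108, β' = 4 + 28 = 32.
Posterior mean = 108/32 = 27/8; prior mean = 29/4 = 29/4. Difference = 27/8 − 29/4 = -31/8.

-31/8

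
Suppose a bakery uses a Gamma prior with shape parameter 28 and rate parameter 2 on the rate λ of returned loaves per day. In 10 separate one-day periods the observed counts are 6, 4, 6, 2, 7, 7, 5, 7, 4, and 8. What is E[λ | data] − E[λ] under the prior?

Total count: 6 + 4 + 6 + 2 + 7 + 7 + 5 + 7 + 4 + 8 = 56.
Total exposure: 10 days.
Gamma(α, β) with Poisson data over total exposure Σt gives posterior Gamma(α+Σx, β+Σt) = Gamma(84, 12).
Posterior mean = 84/12 = 7; prior mean = 28/2 = 14. Difference = 7 − 14 = -7.

-7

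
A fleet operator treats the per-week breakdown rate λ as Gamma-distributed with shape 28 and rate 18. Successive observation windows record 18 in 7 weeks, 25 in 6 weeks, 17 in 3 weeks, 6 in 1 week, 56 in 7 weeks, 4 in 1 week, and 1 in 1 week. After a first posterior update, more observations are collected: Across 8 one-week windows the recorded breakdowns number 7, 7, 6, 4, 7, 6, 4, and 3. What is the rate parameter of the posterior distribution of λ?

Total count: 18 + 25 + 17 + 6 + 56 + 4 + 1 = 127.
Total exposure: 7 + 6 + 3 + 1 + 7 + 1 + 1 = 26 weeks.
After the first batch: Gamma(28 + 127, 18 + 26) = Gamma(155, 44).
Total count: 7 + 7 + 6 + 4 + 7 + 6 + 4 + 3 = 44.
Total exposure: 8 weeks.
After the second batch: Gamma(155 + 44, 44 + 8) = Gamma(199, 52).

52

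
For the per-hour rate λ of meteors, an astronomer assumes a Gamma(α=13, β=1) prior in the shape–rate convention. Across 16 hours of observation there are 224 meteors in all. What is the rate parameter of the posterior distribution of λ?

17

Total count 224 over total exposure 16 hours.
Gamma(α, β) with Poisson data over total exposure Σt gives posterior Gamma(α+Σx, β+Σt) = Gamma(237, 17).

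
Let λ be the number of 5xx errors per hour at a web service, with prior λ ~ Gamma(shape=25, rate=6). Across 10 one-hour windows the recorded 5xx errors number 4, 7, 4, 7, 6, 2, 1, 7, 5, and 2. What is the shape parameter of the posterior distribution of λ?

Total count: 4 + 7 + 4 + 7 + 6 + 2 + 1 + 7 + 5 + 2 = 45.
Total exposure: 10 hours.
By Gamma–Poisson conjugacy, the posterior is Gamma(α + Σx, β + Σt) = Gamma(25 + 45, 6 + 10) = Gamma(70, 16).

70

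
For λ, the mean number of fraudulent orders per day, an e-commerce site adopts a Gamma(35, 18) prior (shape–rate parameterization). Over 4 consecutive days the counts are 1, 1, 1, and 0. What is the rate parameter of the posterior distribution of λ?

Total count: 1 + 1 + 1 + 0 = 3.
Total exposure: 4 days.
Posterior: α' = 35 + 3 = 38, β' = 18 + 4 = 22.

22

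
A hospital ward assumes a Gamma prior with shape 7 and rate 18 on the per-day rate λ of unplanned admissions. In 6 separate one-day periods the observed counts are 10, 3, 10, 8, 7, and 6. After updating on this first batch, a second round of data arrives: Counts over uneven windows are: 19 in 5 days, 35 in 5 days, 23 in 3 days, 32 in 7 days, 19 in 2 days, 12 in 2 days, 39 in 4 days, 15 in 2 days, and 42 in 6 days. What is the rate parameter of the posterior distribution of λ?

60

Total count: 10 + 3 + 10 + 8 + 7 + 6 = 44.
Total exposure: 6 days.
After the first batch: Gamma(7 + 44, 18 + 6) = Gamma(51, 24).
Total count: 19 + 35 + 23 + 32 + 19 + 12 + 39 + 15 + 42 = 236.
Total exposure: 5 + 5 + 3 + 7 + 2 + 2 + 4 + 2 + 6 = 36 days.
After the second batch: Gamma(51 + 236, 24 + 36) = Gamma(287, 60).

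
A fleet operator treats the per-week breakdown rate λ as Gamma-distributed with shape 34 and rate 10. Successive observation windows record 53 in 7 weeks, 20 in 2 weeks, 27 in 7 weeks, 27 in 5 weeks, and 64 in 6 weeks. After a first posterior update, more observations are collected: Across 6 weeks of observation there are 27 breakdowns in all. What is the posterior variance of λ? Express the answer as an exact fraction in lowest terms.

Total count: 53 + 20 + 27 + 27 + 64 = 191.
Total exposure: 7 + 2 + 7 + 5 + 6 = 27 weeks.
After the first batch: Gamma(34 + 191, 10 + 27) = Gamma(225, 37).
Total count 27 over total exposure 6 weeks.
After the second batch: Gamma(225 + 27, 37 + 6) = Gamma(252, 43).
Posterior variance = α'/β'² = 252/1849.

252/1849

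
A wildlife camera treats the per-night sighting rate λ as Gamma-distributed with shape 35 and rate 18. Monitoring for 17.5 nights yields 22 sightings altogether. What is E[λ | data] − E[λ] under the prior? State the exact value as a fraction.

Total count 22 over total exposure 17.5 nights.
Gamma(α, β) with Poisson data over total exposure Σt gives posterior Gamma(α+Σx, β+Σt) = Gamma(57, 71/2).
Posterior mean = 57/(71/2) = 114/71; prior mean = 35/18 = 35/18. Difference = 114/71 − 35/18 = -433/1278.

-433/1278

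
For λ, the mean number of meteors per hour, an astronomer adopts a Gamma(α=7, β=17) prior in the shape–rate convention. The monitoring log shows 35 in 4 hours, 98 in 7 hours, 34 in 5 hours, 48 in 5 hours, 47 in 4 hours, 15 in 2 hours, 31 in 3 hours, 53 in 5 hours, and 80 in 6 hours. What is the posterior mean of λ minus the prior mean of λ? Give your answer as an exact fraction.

Total count: 35 + 98 + 34 + 48 + 47 + 15 + 31 + 53 + 80 = 441.
Total exposure: 4 + 7 + 5 + 5 + 4 + 2 + 3 + 5 + 6 = 41 hours.
By Gamma–Poisson conjugacy, the posterior is Gamma(α + Σx, β + Σt) = Gamma(7 + 441, 17 + 41) = Gamma(448, 58).
Posterior mean = 448/58 = 224/29; prior mean = 7/17 = 7/17. Difference = 224/29 − 7/17 = 3605/493.

3605/493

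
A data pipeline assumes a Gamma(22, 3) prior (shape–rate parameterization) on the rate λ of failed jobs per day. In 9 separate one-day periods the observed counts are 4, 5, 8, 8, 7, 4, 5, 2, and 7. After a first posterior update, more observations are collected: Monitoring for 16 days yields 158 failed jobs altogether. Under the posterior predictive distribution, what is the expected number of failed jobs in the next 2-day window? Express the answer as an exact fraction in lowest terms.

Total count: 4 + 5 + 8 + 8 + 7 + 4 + 5 + 2 + 7 = 50.
Total exposure: 9 days.
After the first batch: Gamma(22 + 50, 3 + 9) = Gamma(72, 12).
Total count 158 over total exposure 16 days.
After the second batch: Gamma(72 + 158, 12 + 16) = Gamma(230, 28).
Predictive mean over a 2-day window = T·E[λ|data] = 2·230/28 = 115/7.

115/7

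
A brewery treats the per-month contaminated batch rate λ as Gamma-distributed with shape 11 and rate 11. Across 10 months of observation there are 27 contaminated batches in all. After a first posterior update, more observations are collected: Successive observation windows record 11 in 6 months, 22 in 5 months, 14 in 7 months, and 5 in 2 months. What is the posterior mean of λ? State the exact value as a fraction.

90/41

Total count 27 over total exposure 10 months.
After the first batch: Gamma(11 + 27, 11 + 10) = Gamma(38, 21).
Total count: 11 + 22 + 14 + 5 = 52.
Total exposure: 6 + 5 + 7 + 2 = 20 months.
After the second batch: Gamma(38 + 52, 21 + 20) = Gamma(90, 41).
Posterior mean = α'/β' = 90/41.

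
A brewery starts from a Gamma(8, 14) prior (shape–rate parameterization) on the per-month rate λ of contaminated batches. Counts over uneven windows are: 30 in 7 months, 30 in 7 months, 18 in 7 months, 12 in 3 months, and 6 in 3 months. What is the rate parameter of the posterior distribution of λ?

41

Total count: 30 + 30 + 18 + 12 + 6 = 96.
Total exposure: 7 + 7 + 7 + 3 + 3 = 27 months.
By Gamma–Poisson conjugacy, the posterior is Gamma(α + Σx, β + Σt) = Gamma(8 + 96, 14 + 27) = Gamma(104, 41).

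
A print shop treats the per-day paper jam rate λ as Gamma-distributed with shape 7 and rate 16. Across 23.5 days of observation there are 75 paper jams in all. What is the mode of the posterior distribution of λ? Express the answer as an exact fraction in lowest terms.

162/79

Total count 75 over total exposure 23.5 days.
Gamma(α, β) with Poisson data over total exposure Σt gives posterior Gamma(α+Σx, β+Σt) = Gamma(82, 79/2).
Posterior mode = (α'−1)/β' = 81/(79/2) = 162/79.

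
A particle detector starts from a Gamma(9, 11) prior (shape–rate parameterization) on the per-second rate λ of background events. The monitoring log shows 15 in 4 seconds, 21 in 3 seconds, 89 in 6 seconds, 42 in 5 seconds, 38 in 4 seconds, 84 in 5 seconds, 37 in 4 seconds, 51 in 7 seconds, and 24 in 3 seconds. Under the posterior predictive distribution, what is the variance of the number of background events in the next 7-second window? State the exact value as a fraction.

Total count: 15 + 21 + 89 + 42 + 38 + 84 + 37 + 51 + 24 = 401.
Total exposure: 4 + 3 + 6 + 5 + 4 + 5 + 4 + 7 + 3 = 41 seconds.
Posterior: α' = 9 + 401 = 410, β' = 11 + 41 = 52.
The posterior predictive for a window of length T is Negative Binomial with variance T·α'·(β'+T)/β'² = 7·410·59/2704 = 84665/1352.

84665/1352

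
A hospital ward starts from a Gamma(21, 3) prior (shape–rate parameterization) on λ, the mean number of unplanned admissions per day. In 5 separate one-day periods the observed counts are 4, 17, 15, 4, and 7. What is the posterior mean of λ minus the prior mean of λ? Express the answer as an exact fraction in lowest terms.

3/2

Total count: 4 + 17 + 15 + 4 + 7 = 47.
Total exposure: 5 days.
Gamma(α, β) with Poisson data over total exposure Σt gives posterior Gamma(α+Σx, β+Σt) = Gamma(68, 8).
Posterior mean = 68/8 = 17/2; prior mean = 21/3 = 7. Difference = 17/2 − 7 = 3/2.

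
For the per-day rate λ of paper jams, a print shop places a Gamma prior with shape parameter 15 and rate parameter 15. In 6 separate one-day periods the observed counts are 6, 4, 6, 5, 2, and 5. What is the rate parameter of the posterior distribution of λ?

Total count: 6 + 4 + 6 + 5 + 2 + 5 = 28.
Total exposure: 6 days.
The Gamma prior is conjugate for the Poisson rate, so λ | data ~ Gamma(15+28, 15+6) = Gamma(43, 21).

21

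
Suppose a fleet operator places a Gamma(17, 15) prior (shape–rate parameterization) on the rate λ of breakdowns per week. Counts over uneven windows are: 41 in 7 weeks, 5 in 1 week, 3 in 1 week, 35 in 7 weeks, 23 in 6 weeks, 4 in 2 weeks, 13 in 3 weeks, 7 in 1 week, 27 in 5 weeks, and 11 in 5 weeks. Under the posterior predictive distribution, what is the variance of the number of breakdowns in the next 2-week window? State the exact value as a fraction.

20460/2809

Total count: 41 + 5 + 3 + 35 + 23 + 4 + 13 + 7 + 27 + 11 = 169.
Total exposure: 7 + 1 + 1 + 7 + 6 + 2 + 3 + 1 + 5 + 5 = 38 weeks.
Gamma(α, β) with Poisson data over total exposure Σt gives posterior Gamma(α+Σx, β+Σt) = Gamma(186, 53).
The posterior predictive for a window of length T is Negative Binomial with variance T·α'·(β'+T)/β'² = 2·186·55/2809 = 20460/2809.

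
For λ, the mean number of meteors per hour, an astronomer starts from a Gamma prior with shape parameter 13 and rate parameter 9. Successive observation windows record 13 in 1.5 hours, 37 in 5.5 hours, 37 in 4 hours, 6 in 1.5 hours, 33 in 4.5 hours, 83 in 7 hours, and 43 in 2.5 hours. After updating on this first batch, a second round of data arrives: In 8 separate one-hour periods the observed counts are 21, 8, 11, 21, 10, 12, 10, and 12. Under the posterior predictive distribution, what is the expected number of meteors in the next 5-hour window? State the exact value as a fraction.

3700/87

Total count: 13 + 37 + 37 + 6 + 33 + 83 + 43 = 252.
Total exposure: 1.5 + 5.5 + 4 + 1.5 + 4.5 + 7 + 2.5 = 26.5 hours.
After the first batch: Gamma(13 + 252, 9 + 26.5) = Gamma(265, 71/2).
Total count: 21 + 8 + 11 + 21 + 10 + 12 + 10 + 12 = 105.
Total exposure: 8 hours.
After the second batch: Gamma(265 + 105, 71/2 + 8) = Gamma(370, 87/2).
Predictive mean over a 5-hour window = T·E[λ|data] = 5·370/(87/2) = 3700/87.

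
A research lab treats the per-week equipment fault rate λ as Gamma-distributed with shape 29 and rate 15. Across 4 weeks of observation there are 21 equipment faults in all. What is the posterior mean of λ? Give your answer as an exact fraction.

50/19

Total count 21 over total exposure 4 weeks.
Conjugate update: add total count to the shape and total exposure to the rate, giving Gamma(50, 19).
Posterior mean = α'/β' = 50/19.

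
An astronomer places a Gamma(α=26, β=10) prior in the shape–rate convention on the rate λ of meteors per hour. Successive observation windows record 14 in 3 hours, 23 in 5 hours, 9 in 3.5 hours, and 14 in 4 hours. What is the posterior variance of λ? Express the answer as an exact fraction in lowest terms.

Total count: 14 + 23 + 9 + 14 = 60.
Total exposure: 3 + 5 + 3.5 + 4 = 15.5 hours.
Posterior: α' = 26 + 60 = 86, β' = 10 + 15.5 = 51/2.
Posterior variance = α'/β'² = 86/(2601/4) = 344/2601.

344/2601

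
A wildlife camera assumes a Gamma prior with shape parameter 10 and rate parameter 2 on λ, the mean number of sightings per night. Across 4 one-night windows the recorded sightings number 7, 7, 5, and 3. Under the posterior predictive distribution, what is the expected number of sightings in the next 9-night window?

48

Total count: 7 + 7 + 5 + 3 = 22.
Total exposure: 4 nights.
Conjugate update: add total count to the shape and total exposure to the rate, giving Gamma(32, 6).
Predictive mean over a 9-night window = T·E[λ|data] = 9·32/6 = 48.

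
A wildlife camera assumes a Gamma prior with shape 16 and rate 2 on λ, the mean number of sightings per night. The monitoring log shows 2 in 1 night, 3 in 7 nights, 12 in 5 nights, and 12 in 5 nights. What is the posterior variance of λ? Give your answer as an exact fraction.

Total count: 2 + 3 + 12 + 12 = 29.
Total exposure: 1 + 7 + 5 + 5 = 18 nights.
Posterior: α' = 16 + 29 = 45, β' = 2 + 18 = 20.
Posterior variance = α'/β'² = 45/400 = 9/80.

9/80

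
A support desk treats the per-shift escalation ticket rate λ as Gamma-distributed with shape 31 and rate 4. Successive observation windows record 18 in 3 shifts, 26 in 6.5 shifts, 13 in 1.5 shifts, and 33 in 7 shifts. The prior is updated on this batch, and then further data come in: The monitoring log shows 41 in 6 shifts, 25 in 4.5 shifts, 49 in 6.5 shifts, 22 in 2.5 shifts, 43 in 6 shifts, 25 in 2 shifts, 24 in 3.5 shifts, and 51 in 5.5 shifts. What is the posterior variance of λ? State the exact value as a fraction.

Total count: 18 + 26 + 13 + 33 = 90.
Total exposure: 3 + 6.5 + 1.5 + 7 = 18 shifts.
After the first batch: Gamma(31 + 90, 4 + 18) = Gamma(121, 22).
Total count: 41 + 25 + 49 + 22 + 43 + 25 + 24 + 51 = 280.
Total exposure: 6 + 4.5 + 6.5 + 2.5 + 6 + 2 + 3.5 + 5.5 = 36.5 shifts.
After the second batch: Gamma(121 + 280, 22 + 36.5) = Gamma(401, 117/2).
Posterior variance = α'/β'² = 401/(13689/4) = 1604/13689.

1604/13689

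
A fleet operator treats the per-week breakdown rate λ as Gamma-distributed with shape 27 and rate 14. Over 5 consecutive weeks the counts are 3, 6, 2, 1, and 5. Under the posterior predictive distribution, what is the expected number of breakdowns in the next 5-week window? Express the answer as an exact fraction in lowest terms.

Total count: 3 + 6 + 2 + 1 + 5 = 17.
Total exposure: 5 weeks.
Conjugate update: add total count to the shape and total exposure to the rate, giving Gamma(44, 19).
Predictive mean over a 5-week window = T·E[λ|data] = 5·44/19 = 220/19.

220/19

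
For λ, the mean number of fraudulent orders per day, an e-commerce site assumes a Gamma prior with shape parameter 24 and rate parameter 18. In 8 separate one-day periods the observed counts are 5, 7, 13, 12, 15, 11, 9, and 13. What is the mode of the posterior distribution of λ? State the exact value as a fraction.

Total count: 5 + 7 + 13 + 12 + 15 + 11 + 9 + 13 = 85.
Total exposure: 8 days.
Conjugate update: add total count to the shape and total exposure to the rate, giving Gamma(109, 26).
Posterior mode = (α'−1)/β' = 108/26 = 54/13.

54/13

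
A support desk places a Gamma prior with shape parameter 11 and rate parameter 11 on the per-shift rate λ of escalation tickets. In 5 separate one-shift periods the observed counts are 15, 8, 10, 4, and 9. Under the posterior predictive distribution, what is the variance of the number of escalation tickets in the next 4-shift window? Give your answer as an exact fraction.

Total count: 15 + 8 + 10 + 4 + 9 = 46.
Total exposure: 5 shifts.
Gamma(α, β) with Poisson data over total exposure Σt gives posterior Gamma(α+Σx, β+Σt) = Gamma(57, 16).
The posterior predictive for a window of length T is Negative Binomial with variance T·α'·(β'+T)/β'² = 4·57·20/256 = 285/16.

285/16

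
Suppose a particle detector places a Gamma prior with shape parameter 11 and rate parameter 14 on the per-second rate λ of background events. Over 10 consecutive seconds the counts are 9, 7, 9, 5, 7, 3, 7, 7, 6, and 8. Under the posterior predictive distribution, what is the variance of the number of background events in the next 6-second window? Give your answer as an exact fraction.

395/16

Total count: 9 + 7 + 9 + 5 + 7 + 3 + 7 + 7 + 6 + 8 = 68.
Total exposure: 10 seconds.
Posterior: α' = 11 + 68 = 79, β' = 14 + 10 = 24.
The posterior predictive for a window of length T is Negative Binomial with variance T·α'·(β'+T)/β'² = 6·79·30/576 = 395/16.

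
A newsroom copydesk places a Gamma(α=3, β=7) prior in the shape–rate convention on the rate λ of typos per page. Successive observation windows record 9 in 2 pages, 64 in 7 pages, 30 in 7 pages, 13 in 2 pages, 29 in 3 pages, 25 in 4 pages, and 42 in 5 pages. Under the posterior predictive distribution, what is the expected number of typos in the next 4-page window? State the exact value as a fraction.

Total count: 9 + 64 + 30 + 13 + 29 + 25 + 42 = 212.
Total exposure: 2 + 7 + 7 + 2 + 3 + 4 + 5 = 30 pages.
Gamma(α, β) with Poisson data over total exposure Σt gives posterior Gamma(α+Σx, β+Σt) = Gamma(215, 37).
Predictive mean over a 4-page window = T·E[λ|data] = 4·215/37 = 860/37.

860/37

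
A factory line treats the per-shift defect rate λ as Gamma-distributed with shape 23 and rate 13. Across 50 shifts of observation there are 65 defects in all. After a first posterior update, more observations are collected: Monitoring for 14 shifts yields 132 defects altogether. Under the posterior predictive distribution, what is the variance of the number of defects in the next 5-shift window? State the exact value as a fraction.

8200/539

Total count 65 over total exposure 50 shifts.
After the first batch: Gamma(23 + 65, 13 + 50) = Gamma(88, 63).
Total count 132 over total exposure 14 shifts.
After the second batch: Gamma(88 + 132, 63 + 14) = Gamma(220, 77).
The posterior predictive for a window of length T is Negative Binomial with variance T·α'·(β'+T)/β'² = 5·220·82/5929 = 8200/539.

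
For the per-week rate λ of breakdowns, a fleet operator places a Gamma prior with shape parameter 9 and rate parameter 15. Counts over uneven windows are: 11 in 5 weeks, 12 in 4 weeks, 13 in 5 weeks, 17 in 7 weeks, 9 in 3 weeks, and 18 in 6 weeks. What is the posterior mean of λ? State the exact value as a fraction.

Total count: 11 + 12 + 13 + 17 + 9 + 18 = 80.
Total exposure: 5 + 4 + 5 + 7 + 3 + 6 = 30 weeks.
By Gamma–Poisson conjugacy, the posterior is Gamma(α + Σx, β + Σt) = Gamma(9 + 80, 15 + 30) = Gamma(89, 45).
Posterior mean = α'/β' = 89/45.

89/45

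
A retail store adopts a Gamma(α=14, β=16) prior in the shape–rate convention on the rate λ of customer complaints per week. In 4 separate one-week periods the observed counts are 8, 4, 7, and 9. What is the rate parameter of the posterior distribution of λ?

Total count: 8 + 4 + 7 + 9 = 28.
Total exposure: 4 weeks.
Conjugate update: add total count to the shape and total exposure to the rate, giving Gamma(42, 20).

20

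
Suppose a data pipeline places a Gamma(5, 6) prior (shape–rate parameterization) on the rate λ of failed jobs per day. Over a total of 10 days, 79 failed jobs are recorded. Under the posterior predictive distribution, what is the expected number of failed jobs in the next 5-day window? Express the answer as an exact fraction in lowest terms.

105/4

Total count 79 over total exposure 10 days.
By Gamma–Poisson conjugacy, the posterior is Gamma(α + Σx, β + Σt) = Gamma(5 + 79, 6 + 10) = Gamma(84, 16).
Predictive mean over a 5-day window = T·E[λ|data] = 5·84/16 = 105/4.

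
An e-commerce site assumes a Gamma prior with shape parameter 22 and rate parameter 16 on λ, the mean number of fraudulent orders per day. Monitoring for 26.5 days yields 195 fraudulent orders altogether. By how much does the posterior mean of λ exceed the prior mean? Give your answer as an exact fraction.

Total count 195 over total exposure 26.5 days.
Posterior: α' = 22 + 195 = 217, β' = 16 + 26.5 = 85/2.
Posterior mean = 217/(85/2) = 434/85; prior mean = 22/16 = 11/8. Difference = 434/85 − 11/8 = 2537/680.

2537/680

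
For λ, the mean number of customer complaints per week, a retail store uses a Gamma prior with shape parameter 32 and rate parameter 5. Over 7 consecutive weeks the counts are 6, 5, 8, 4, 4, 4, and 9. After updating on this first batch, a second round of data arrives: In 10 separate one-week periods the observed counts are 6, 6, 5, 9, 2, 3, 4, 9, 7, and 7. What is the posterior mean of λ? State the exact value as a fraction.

65/11

Total count: 6 + 5 + 8 + 4 + 4 + 4 + 9 = 40.
Total exposure: 7 weeks.
After the first batch: Gamma(32 + 40, 5 + 7) = Gamma(72, 12).
Total count: 6 + 6 + 5 + 9 + 2 + 3 + 4 + 9 + 7 + 7 = 58.
Total exposure: 10 weeks.
After the second batch: Gamma(72 + 58, 12 + 10) = Gamma(130, 22).
Posterior mean = α'/β' = 130/22 = 65/11.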